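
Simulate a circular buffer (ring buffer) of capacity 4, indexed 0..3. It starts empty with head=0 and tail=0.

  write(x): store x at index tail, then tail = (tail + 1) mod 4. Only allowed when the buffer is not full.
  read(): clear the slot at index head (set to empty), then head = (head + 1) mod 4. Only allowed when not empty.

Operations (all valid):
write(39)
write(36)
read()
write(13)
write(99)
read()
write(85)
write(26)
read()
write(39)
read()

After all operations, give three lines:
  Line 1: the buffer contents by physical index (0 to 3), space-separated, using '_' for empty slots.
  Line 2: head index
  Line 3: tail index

Answer: 85 26 39 _
0
3

Derivation:
write(39): buf=[39 _ _ _], head=0, tail=1, size=1
write(36): buf=[39 36 _ _], head=0, tail=2, size=2
read(): buf=[_ 36 _ _], head=1, tail=2, size=1
write(13): buf=[_ 36 13 _], head=1, tail=3, size=2
write(99): buf=[_ 36 13 99], head=1, tail=0, size=3
read(): buf=[_ _ 13 99], head=2, tail=0, size=2
write(85): buf=[85 _ 13 99], head=2, tail=1, size=3
write(26): buf=[85 26 13 99], head=2, tail=2, size=4
read(): buf=[85 26 _ 99], head=3, tail=2, size=3
write(39): buf=[85 26 39 99], head=3, tail=3, size=4
read(): buf=[85 26 39 _], head=0, tail=3, size=3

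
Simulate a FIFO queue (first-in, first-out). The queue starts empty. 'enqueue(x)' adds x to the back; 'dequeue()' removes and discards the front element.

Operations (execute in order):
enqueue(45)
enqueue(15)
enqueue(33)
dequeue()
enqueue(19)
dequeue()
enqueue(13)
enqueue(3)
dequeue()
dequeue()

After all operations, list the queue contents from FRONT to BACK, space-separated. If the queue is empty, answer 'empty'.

Answer: 13 3

Derivation:
enqueue(45): [45]
enqueue(15): [45, 15]
enqueue(33): [45, 15, 33]
dequeue(): [15, 33]
enqueue(19): [15, 33, 19]
dequeue(): [33, 19]
enqueue(13): [33, 19, 13]
enqueue(3): [33, 19, 13, 3]
dequeue(): [19, 13, 3]
dequeue(): [13, 3]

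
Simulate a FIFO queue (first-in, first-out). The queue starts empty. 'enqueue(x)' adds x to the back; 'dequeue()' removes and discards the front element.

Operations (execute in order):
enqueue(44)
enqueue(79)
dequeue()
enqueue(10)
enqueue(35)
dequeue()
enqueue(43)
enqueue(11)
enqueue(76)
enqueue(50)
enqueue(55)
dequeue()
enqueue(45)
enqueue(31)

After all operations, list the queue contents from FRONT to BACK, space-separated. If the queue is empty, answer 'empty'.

enqueue(44): [44]
enqueue(79): [44, 79]
dequeue(): [79]
enqueue(10): [79, 10]
enqueue(35): [79, 10, 35]
dequeue(): [10, 35]
enqueue(43): [10, 35, 43]
enqueue(11): [10, 35, 43, 11]
enqueue(76): [10, 35, 43, 11, 76]
enqueue(50): [10, 35, 43, 11, 76, 50]
enqueue(55): [10, 35, 43, 11, 76, 50, 55]
dequeue(): [35, 43, 11, 76, 50, 55]
enqueue(45): [35, 43, 11, 76, 50, 55, 45]
enqueue(31): [35, 43, 11, 76, 50, 55, 45, 31]

Answer: 35 43 11 76 50 55 45 31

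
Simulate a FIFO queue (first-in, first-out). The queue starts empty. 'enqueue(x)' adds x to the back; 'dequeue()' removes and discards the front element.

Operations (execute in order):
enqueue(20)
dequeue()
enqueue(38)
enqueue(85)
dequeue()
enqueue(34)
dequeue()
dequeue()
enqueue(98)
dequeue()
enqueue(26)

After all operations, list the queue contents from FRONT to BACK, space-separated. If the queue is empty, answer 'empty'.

enqueue(20): [20]
dequeue(): []
enqueue(38): [38]
enqueue(85): [38, 85]
dequeue(): [85]
enqueue(34): [85, 34]
dequeue(): [34]
dequeue(): []
enqueue(98): [98]
dequeue(): []
enqueue(26): [26]

Answer: 26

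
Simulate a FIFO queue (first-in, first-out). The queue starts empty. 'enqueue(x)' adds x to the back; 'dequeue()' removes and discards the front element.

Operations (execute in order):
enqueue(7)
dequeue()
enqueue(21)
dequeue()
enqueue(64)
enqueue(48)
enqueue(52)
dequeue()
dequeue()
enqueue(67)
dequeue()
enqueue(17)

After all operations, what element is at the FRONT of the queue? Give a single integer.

Answer: 67

Derivation:
enqueue(7): queue = [7]
dequeue(): queue = []
enqueue(21): queue = [21]
dequeue(): queue = []
enqueue(64): queue = [64]
enqueue(48): queue = [64, 48]
enqueue(52): queue = [64, 48, 52]
dequeue(): queue = [48, 52]
dequeue(): queue = [52]
enqueue(67): queue = [52, 67]
dequeue(): queue = [67]
enqueue(17): queue = [67, 17]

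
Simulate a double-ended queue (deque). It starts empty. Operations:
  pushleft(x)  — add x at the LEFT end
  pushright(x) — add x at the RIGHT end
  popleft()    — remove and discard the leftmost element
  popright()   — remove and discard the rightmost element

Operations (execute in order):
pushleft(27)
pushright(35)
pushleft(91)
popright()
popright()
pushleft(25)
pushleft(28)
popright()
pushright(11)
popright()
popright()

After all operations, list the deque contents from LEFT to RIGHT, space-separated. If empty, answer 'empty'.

Answer: 28

Derivation:
pushleft(27): [27]
pushright(35): [27, 35]
pushleft(91): [91, 27, 35]
popright(): [91, 27]
popright(): [91]
pushleft(25): [25, 91]
pushleft(28): [28, 25, 91]
popright(): [28, 25]
pushright(11): [28, 25, 11]
popright(): [28, 25]
popright(): [28]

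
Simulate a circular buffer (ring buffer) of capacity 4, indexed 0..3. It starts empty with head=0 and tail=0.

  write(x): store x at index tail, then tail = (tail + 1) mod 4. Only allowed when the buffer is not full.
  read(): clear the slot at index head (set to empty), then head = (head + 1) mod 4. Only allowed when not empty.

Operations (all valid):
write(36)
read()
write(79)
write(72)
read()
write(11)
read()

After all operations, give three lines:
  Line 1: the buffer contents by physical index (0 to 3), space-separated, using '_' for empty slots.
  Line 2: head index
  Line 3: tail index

Answer: _ _ _ 11
3
0

Derivation:
write(36): buf=[36 _ _ _], head=0, tail=1, size=1
read(): buf=[_ _ _ _], head=1, tail=1, size=0
write(79): buf=[_ 79 _ _], head=1, tail=2, size=1
write(72): buf=[_ 79 72 _], head=1, tail=3, size=2
read(): buf=[_ _ 72 _], head=2, tail=3, size=1
write(11): buf=[_ _ 72 11], head=2, tail=0, size=2
read(): buf=[_ _ _ 11], head=3, tail=0, size=1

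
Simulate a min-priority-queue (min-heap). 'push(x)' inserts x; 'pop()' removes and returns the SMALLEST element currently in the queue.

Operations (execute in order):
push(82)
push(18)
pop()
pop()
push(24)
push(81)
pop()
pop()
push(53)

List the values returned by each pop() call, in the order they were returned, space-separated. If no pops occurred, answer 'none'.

push(82): heap contents = [82]
push(18): heap contents = [18, 82]
pop() → 18: heap contents = [82]
pop() → 82: heap contents = []
push(24): heap contents = [24]
push(81): heap contents = [24, 81]
pop() → 24: heap contents = [81]
pop() → 81: heap contents = []
push(53): heap contents = [53]

Answer: 18 82 24 81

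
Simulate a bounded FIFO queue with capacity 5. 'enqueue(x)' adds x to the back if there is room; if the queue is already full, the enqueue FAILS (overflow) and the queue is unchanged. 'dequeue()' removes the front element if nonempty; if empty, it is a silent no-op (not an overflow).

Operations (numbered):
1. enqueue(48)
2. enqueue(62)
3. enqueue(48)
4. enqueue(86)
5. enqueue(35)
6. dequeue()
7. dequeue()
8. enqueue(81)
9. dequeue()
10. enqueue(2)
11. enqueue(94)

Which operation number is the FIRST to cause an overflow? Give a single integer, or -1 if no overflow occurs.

Answer: -1

Derivation:
1. enqueue(48): size=1
2. enqueue(62): size=2
3. enqueue(48): size=3
4. enqueue(86): size=4
5. enqueue(35): size=5
6. dequeue(): size=4
7. dequeue(): size=3
8. enqueue(81): size=4
9. dequeue(): size=3
10. enqueue(2): size=4
11. enqueue(94): size=5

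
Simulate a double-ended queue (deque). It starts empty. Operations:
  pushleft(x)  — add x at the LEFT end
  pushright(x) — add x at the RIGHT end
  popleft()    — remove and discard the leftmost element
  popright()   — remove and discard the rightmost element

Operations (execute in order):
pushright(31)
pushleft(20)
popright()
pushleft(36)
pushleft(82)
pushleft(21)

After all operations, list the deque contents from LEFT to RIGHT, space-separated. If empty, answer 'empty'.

Answer: 21 82 36 20

Derivation:
pushright(31): [31]
pushleft(20): [20, 31]
popright(): [20]
pushleft(36): [36, 20]
pushleft(82): [82, 36, 20]
pushleft(21): [21, 82, 36, 20]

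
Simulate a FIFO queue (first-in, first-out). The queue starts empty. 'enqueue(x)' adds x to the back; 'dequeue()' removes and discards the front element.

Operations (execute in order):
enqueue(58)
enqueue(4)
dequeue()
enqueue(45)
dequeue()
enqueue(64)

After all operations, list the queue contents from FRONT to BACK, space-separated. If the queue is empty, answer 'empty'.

enqueue(58): [58]
enqueue(4): [58, 4]
dequeue(): [4]
enqueue(45): [4, 45]
dequeue(): [45]
enqueue(64): [45, 64]

Answer: 45 64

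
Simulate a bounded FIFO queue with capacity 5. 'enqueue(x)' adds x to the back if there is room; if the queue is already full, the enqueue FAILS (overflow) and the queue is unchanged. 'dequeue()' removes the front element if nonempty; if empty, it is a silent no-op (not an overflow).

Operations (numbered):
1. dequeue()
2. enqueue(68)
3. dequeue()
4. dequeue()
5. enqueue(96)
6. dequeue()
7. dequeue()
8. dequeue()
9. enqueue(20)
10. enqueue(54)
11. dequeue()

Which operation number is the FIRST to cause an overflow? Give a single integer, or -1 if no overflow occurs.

Answer: -1

Derivation:
1. dequeue(): empty, no-op, size=0
2. enqueue(68): size=1
3. dequeue(): size=0
4. dequeue(): empty, no-op, size=0
5. enqueue(96): size=1
6. dequeue(): size=0
7. dequeue(): empty, no-op, size=0
8. dequeue(): empty, no-op, size=0
9. enqueue(20): size=1
10. enqueue(54): size=2
11. dequeue(): size=1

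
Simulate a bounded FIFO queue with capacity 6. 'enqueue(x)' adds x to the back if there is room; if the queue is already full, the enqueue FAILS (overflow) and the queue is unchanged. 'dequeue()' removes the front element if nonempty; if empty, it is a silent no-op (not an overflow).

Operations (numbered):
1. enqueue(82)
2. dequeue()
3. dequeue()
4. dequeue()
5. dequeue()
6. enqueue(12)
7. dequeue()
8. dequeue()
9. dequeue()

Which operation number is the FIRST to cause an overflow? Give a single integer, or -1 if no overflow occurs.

Answer: -1

Derivation:
1. enqueue(82): size=1
2. dequeue(): size=0
3. dequeue(): empty, no-op, size=0
4. dequeue(): empty, no-op, size=0
5. dequeue(): empty, no-op, size=0
6. enqueue(12): size=1
7. dequeue(): size=0
8. dequeue(): empty, no-op, size=0
9. dequeue(): empty, no-op, size=0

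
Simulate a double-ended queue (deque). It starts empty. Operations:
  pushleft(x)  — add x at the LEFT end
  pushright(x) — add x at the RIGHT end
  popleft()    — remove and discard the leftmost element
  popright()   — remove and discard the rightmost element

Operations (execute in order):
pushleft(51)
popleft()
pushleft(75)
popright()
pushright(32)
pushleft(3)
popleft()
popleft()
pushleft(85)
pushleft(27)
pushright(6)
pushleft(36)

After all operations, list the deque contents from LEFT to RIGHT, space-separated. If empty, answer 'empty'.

pushleft(51): [51]
popleft(): []
pushleft(75): [75]
popright(): []
pushright(32): [32]
pushleft(3): [3, 32]
popleft(): [32]
popleft(): []
pushleft(85): [85]
pushleft(27): [27, 85]
pushright(6): [27, 85, 6]
pushleft(36): [36, 27, 85, 6]

Answer: 36 27 85 6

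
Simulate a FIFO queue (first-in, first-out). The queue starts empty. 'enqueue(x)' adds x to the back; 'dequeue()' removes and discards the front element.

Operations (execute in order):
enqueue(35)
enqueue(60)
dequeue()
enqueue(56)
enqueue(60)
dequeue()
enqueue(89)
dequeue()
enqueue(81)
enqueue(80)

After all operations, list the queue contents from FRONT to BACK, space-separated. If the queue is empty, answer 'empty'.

Answer: 60 89 81 80

Derivation:
enqueue(35): [35]
enqueue(60): [35, 60]
dequeue(): [60]
enqueue(56): [60, 56]
enqueue(60): [60, 56, 60]
dequeue(): [56, 60]
enqueue(89): [56, 60, 89]
dequeue(): [60, 89]
enqueue(81): [60, 89, 81]
enqueue(80): [60, 89, 81, 80]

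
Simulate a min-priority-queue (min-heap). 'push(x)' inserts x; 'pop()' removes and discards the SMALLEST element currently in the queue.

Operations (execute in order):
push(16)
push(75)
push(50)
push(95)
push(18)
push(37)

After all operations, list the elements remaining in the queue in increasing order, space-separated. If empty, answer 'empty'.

push(16): heap contents = [16]
push(75): heap contents = [16, 75]
push(50): heap contents = [16, 50, 75]
push(95): heap contents = [16, 50, 75, 95]
push(18): heap contents = [16, 18, 50, 75, 95]
push(37): heap contents = [16, 18, 37, 50, 75, 95]

Answer: 16 18 37 50 75 95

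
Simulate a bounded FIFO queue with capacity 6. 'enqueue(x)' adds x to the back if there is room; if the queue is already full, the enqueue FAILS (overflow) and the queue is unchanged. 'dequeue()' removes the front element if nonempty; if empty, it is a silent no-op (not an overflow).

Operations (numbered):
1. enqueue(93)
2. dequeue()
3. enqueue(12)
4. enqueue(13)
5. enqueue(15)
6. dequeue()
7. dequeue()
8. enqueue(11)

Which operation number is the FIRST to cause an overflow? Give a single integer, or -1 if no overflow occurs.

1. enqueue(93): size=1
2. dequeue(): size=0
3. enqueue(12): size=1
4. enqueue(13): size=2
5. enqueue(15): size=3
6. dequeue(): size=2
7. dequeue(): size=1
8. enqueue(11): size=2

Answer: -1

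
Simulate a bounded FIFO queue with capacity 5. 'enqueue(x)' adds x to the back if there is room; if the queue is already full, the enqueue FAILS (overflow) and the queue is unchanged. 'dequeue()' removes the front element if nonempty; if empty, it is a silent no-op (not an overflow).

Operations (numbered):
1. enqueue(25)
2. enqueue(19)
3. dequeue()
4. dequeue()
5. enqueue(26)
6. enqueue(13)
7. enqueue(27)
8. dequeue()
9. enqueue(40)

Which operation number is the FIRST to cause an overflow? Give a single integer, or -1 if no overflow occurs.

1. enqueue(25): size=1
2. enqueue(19): size=2
3. dequeue(): size=1
4. dequeue(): size=0
5. enqueue(26): size=1
6. enqueue(13): size=2
7. enqueue(27): size=3
8. dequeue(): size=2
9. enqueue(40): size=3

Answer: -1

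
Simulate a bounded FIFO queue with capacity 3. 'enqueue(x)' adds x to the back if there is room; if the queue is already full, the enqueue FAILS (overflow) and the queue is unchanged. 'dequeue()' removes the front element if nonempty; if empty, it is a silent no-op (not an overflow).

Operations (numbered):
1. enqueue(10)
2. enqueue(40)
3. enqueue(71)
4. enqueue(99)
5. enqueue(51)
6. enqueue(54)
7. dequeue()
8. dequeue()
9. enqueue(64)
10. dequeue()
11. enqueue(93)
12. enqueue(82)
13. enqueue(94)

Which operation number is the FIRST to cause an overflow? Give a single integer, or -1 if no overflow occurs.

1. enqueue(10): size=1
2. enqueue(40): size=2
3. enqueue(71): size=3
4. enqueue(99): size=3=cap → OVERFLOW (fail)
5. enqueue(51): size=3=cap → OVERFLOW (fail)
6. enqueue(54): size=3=cap → OVERFLOW (fail)
7. dequeue(): size=2
8. dequeue(): size=1
9. enqueue(64): size=2
10. dequeue(): size=1
11. enqueue(93): size=2
12. enqueue(82): size=3
13. enqueue(94): size=3=cap → OVERFLOW (fail)

Answer: 4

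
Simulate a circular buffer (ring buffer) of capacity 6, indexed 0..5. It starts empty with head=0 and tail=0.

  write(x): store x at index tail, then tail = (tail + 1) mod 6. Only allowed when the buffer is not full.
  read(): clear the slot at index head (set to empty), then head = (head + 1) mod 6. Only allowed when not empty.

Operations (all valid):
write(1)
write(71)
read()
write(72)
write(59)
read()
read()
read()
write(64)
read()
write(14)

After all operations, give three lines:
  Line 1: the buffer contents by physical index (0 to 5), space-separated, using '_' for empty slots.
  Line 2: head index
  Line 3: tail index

write(1): buf=[1 _ _ _ _ _], head=0, tail=1, size=1
write(71): buf=[1 71 _ _ _ _], head=0, tail=2, size=2
read(): buf=[_ 71 _ _ _ _], head=1, tail=2, size=1
write(72): buf=[_ 71 72 _ _ _], head=1, tail=3, size=2
write(59): buf=[_ 71 72 59 _ _], head=1, tail=4, size=3
read(): buf=[_ _ 72 59 _ _], head=2, tail=4, size=2
read(): buf=[_ _ _ 59 _ _], head=3, tail=4, size=1
read(): buf=[_ _ _ _ _ _], head=4, tail=4, size=0
write(64): buf=[_ _ _ _ 64 _], head=4, tail=5, size=1
read(): buf=[_ _ _ _ _ _], head=5, tail=5, size=0
write(14): buf=[_ _ _ _ _ 14], head=5, tail=0, size=1

Answer: _ _ _ _ _ 14
5
0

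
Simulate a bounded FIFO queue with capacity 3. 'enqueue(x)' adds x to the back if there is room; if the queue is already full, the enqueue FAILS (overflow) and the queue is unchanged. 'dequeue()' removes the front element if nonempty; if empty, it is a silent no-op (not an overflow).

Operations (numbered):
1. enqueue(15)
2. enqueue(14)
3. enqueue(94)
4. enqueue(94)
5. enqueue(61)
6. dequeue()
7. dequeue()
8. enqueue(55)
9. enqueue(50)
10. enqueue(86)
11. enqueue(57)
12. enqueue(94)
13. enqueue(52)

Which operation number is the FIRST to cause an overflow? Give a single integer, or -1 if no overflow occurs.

1. enqueue(15): size=1
2. enqueue(14): size=2
3. enqueue(94): size=3
4. enqueue(94): size=3=cap → OVERFLOW (fail)
5. enqueue(61): size=3=cap → OVERFLOW (fail)
6. dequeue(): size=2
7. dequeue(): size=1
8. enqueue(55): size=2
9. enqueue(50): size=3
10. enqueue(86): size=3=cap → OVERFLOW (fail)
11. enqueue(57): size=3=cap → OVERFLOW (fail)
12. enqueue(94): size=3=cap → OVERFLOW (fail)
13. enqueue(52): size=3=cap → OVERFLOW (fail)

Answer: 4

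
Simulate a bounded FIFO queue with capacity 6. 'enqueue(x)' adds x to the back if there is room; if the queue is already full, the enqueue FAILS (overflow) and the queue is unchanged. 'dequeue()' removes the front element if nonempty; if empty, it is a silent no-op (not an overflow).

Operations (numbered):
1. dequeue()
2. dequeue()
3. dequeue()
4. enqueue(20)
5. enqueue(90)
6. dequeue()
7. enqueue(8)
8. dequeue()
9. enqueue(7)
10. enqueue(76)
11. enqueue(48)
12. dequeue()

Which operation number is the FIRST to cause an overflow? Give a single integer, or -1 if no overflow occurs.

Answer: -1

Derivation:
1. dequeue(): empty, no-op, size=0
2. dequeue(): empty, no-op, size=0
3. dequeue(): empty, no-op, size=0
4. enqueue(20): size=1
5. enqueue(90): size=2
6. dequeue(): size=1
7. enqueue(8): size=2
8. dequeue(): size=1
9. enqueue(7): size=2
10. enqueue(76): size=3
11. enqueue(48): size=4
12. dequeue(): size=3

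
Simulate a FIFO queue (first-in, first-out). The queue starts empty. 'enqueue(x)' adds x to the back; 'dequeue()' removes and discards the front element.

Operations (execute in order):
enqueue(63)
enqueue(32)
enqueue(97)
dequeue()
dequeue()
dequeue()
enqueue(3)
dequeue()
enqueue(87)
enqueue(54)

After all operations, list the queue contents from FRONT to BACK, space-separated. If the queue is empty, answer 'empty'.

Answer: 87 54

Derivation:
enqueue(63): [63]
enqueue(32): [63, 32]
enqueue(97): [63, 32, 97]
dequeue(): [32, 97]
dequeue(): [97]
dequeue(): []
enqueue(3): [3]
dequeue(): []
enqueue(87): [87]
enqueue(54): [87, 54]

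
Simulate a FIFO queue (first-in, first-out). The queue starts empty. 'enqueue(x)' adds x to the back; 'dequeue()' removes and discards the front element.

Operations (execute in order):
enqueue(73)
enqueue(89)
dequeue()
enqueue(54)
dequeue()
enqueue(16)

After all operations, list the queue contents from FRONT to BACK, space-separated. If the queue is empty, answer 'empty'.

enqueue(73): [73]
enqueue(89): [73, 89]
dequeue(): [89]
enqueue(54): [89, 54]
dequeue(): [54]
enqueue(16): [54, 16]

Answer: 54 16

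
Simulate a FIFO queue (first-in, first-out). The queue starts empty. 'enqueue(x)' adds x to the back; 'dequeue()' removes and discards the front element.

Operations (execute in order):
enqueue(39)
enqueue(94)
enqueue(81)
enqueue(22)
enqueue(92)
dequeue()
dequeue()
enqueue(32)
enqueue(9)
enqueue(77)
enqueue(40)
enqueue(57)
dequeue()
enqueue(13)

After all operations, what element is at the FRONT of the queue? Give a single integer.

Answer: 22

Derivation:
enqueue(39): queue = [39]
enqueue(94): queue = [39, 94]
enqueue(81): queue = [39, 94, 81]
enqueue(22): queue = [39, 94, 81, 22]
enqueue(92): queue = [39, 94, 81, 22, 92]
dequeue(): queue = [94, 81, 22, 92]
dequeue(): queue = [81, 22, 92]
enqueue(32): queue = [81, 22, 92, 32]
enqueue(9): queue = [81, 22, 92, 32, 9]
enqueue(77): queue = [81, 22, 92, 32, 9, 77]
enqueue(40): queue = [81, 22, 92, 32, 9, 77, 40]
enqueue(57): queue = [81, 22, 92, 32, 9, 77, 40, 57]
dequeue(): queue = [22, 92, 32, 9, 77, 40, 57]
enqueue(13): queue = [22, 92, 32, 9, 77, 40, 57, 13]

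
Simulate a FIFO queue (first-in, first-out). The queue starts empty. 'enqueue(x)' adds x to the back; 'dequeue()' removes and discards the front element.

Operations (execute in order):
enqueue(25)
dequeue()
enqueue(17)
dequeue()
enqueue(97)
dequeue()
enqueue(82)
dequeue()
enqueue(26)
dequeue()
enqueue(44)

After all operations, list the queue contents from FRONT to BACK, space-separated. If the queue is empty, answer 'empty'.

enqueue(25): [25]
dequeue(): []
enqueue(17): [17]
dequeue(): []
enqueue(97): [97]
dequeue(): []
enqueue(82): [82]
dequeue(): []
enqueue(26): [26]
dequeue(): []
enqueue(44): [44]

Answer: 44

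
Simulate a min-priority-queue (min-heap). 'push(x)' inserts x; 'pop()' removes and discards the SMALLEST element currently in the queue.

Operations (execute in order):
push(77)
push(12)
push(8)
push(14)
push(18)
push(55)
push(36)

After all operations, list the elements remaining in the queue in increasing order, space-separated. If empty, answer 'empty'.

push(77): heap contents = [77]
push(12): heap contents = [12, 77]
push(8): heap contents = [8, 12, 77]
push(14): heap contents = [8, 12, 14, 77]
push(18): heap contents = [8, 12, 14, 18, 77]
push(55): heap contents = [8, 12, 14, 18, 55, 77]
push(36): heap contents = [8, 12, 14, 18, 36, 55, 77]

Answer: 8 12 14 18 36 55 77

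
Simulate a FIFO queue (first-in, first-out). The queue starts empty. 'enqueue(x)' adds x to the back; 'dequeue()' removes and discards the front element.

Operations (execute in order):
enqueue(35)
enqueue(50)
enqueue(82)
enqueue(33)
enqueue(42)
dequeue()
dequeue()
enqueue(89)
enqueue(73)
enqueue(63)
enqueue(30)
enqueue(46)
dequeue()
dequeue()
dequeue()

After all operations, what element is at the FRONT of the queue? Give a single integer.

Answer: 89

Derivation:
enqueue(35): queue = [35]
enqueue(50): queue = [35, 50]
enqueue(82): queue = [35, 50, 82]
enqueue(33): queue = [35, 50, 82, 33]
enqueue(42): queue = [35, 50, 82, 33, 42]
dequeue(): queue = [50, 82, 33, 42]
dequeue(): queue = [82, 33, 42]
enqueue(89): queue = [82, 33, 42, 89]
enqueue(73): queue = [82, 33, 42, 89, 73]
enqueue(63): queue = [82, 33, 42, 89, 73, 63]
enqueue(30): queue = [82, 33, 42, 89, 73, 63, 30]
enqueue(46): queue = [82, 33, 42, 89, 73, 63, 30, 46]
dequeue(): queue = [33, 42, 89, 73, 63, 30, 46]
dequeue(): queue = [42, 89, 73, 63, 30, 46]
dequeue(): queue = [89, 73, 63, 30, 46]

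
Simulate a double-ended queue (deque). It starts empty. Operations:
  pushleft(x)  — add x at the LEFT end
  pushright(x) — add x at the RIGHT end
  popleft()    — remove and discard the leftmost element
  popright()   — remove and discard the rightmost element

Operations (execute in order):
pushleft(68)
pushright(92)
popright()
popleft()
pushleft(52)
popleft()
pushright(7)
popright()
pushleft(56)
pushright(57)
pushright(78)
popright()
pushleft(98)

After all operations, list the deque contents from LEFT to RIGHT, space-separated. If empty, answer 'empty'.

pushleft(68): [68]
pushright(92): [68, 92]
popright(): [68]
popleft(): []
pushleft(52): [52]
popleft(): []
pushright(7): [7]
popright(): []
pushleft(56): [56]
pushright(57): [56, 57]
pushright(78): [56, 57, 78]
popright(): [56, 57]
pushleft(98): [98, 56, 57]

Answer: 98 56 57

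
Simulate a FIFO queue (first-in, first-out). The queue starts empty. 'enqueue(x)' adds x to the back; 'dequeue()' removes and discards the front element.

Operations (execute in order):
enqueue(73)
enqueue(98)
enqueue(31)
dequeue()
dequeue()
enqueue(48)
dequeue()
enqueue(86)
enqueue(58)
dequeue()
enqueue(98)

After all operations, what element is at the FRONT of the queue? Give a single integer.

Answer: 86

Derivation:
enqueue(73): queue = [73]
enqueue(98): queue = [73, 98]
enqueue(31): queue = [73, 98, 31]
dequeue(): queue = [98, 31]
dequeue(): queue = [31]
enqueue(48): queue = [31, 48]
dequeue(): queue = [48]
enqueue(86): queue = [48, 86]
enqueue(58): queue = [48, 86, 58]
dequeue(): queue = [86, 58]
enqueue(98): queue = [86, 58, 98]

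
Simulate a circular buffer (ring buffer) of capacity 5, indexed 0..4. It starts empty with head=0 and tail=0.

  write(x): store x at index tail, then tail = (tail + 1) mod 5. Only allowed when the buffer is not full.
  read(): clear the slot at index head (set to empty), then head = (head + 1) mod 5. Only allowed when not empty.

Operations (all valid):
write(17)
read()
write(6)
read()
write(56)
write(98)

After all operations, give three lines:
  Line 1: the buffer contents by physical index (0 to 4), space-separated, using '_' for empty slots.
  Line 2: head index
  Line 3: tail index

write(17): buf=[17 _ _ _ _], head=0, tail=1, size=1
read(): buf=[_ _ _ _ _], head=1, tail=1, size=0
write(6): buf=[_ 6 _ _ _], head=1, tail=2, size=1
read(): buf=[_ _ _ _ _], head=2, tail=2, size=0
write(56): buf=[_ _ 56 _ _], head=2, tail=3, size=1
write(98): buf=[_ _ 56 98 _], head=2, tail=4, size=2

Answer: _ _ 56 98 _
2
4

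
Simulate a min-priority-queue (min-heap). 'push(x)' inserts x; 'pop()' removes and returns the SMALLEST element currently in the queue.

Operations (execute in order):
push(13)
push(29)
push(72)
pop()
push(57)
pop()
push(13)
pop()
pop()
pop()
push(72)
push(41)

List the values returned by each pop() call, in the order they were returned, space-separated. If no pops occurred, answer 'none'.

push(13): heap contents = [13]
push(29): heap contents = [13, 29]
push(72): heap contents = [13, 29, 72]
pop() → 13: heap contents = [29, 72]
push(57): heap contents = [29, 57, 72]
pop() → 29: heap contents = [57, 72]
push(13): heap contents = [13, 57, 72]
pop() → 13: heap contents = [57, 72]
pop() → 57: heap contents = [72]
pop() → 72: heap contents = []
push(72): heap contents = [72]
push(41): heap contents = [41, 72]

Answer: 13 29 13 57 72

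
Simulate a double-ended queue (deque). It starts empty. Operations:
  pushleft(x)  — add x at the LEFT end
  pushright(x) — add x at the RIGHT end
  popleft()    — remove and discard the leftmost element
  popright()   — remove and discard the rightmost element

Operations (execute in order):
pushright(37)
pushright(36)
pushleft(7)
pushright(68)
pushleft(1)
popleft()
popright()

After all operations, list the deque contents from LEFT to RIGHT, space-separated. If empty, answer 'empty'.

pushright(37): [37]
pushright(36): [37, 36]
pushleft(7): [7, 37, 36]
pushright(68): [7, 37, 36, 68]
pushleft(1): [1, 7, 37, 36, 68]
popleft(): [7, 37, 36, 68]
popright(): [7, 37, 36]

Answer: 7 37 36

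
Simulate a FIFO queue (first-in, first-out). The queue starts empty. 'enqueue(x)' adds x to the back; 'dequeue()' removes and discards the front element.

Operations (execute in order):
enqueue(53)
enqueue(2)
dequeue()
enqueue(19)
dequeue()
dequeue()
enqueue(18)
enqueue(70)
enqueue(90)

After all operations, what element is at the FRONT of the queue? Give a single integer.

Answer: 18

Derivation:
enqueue(53): queue = [53]
enqueue(2): queue = [53, 2]
dequeue(): queue = [2]
enqueue(19): queue = [2, 19]
dequeue(): queue = [19]
dequeue(): queue = []
enqueue(18): queue = [18]
enqueue(70): queue = [18, 70]
enqueue(90): queue = [18, 70, 90]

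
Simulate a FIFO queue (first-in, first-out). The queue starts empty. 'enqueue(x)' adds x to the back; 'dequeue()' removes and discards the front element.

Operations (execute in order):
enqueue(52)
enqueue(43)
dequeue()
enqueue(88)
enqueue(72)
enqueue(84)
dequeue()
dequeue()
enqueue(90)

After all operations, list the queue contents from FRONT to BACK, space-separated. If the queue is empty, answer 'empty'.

enqueue(52): [52]
enqueue(43): [52, 43]
dequeue(): [43]
enqueue(88): [43, 88]
enqueue(72): [43, 88, 72]
enqueue(84): [43, 88, 72, 84]
dequeue(): [88, 72, 84]
dequeue(): [72, 84]
enqueue(90): [72, 84, 90]

Answer: 72 84 90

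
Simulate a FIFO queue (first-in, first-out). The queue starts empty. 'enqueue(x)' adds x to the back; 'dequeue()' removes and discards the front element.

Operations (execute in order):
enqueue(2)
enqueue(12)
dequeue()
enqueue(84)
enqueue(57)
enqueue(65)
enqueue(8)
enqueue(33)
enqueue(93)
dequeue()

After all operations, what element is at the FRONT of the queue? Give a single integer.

Answer: 84

Derivation:
enqueue(2): queue = [2]
enqueue(12): queue = [2, 12]
dequeue(): queue = [12]
enqueue(84): queue = [12, 84]
enqueue(57): queue = [12, 84, 57]
enqueue(65): queue = [12, 84, 57, 65]
enqueue(8): queue = [12, 84, 57, 65, 8]
enqueue(33): queue = [12, 84, 57, 65, 8, 33]
enqueue(93): queue = [12, 84, 57, 65, 8, 33, 93]
dequeue(): queue = [84, 57, 65, 8, 33, 93]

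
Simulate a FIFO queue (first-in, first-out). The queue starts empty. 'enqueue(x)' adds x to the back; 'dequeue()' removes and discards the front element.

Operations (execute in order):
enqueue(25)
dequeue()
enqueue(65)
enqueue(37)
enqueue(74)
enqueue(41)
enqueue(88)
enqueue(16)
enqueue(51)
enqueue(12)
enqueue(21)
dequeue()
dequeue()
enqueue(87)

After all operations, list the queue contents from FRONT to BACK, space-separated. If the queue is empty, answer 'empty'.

Answer: 74 41 88 16 51 12 21 87

Derivation:
enqueue(25): [25]
dequeue(): []
enqueue(65): [65]
enqueue(37): [65, 37]
enqueue(74): [65, 37, 74]
enqueue(41): [65, 37, 74, 41]
enqueue(88): [65, 37, 74, 41, 88]
enqueue(16): [65, 37, 74, 41, 88, 16]
enqueue(51): [65, 37, 74, 41, 88, 16, 51]
enqueue(12): [65, 37, 74, 41, 88, 16, 51, 12]
enqueue(21): [65, 37, 74, 41, 88, 16, 51, 12, 21]
dequeue(): [37, 74, 41, 88, 16, 51, 12, 21]
dequeue(): [74, 41, 88, 16, 51, 12, 21]
enqueue(87): [74, 41, 88, 16, 51, 12, 21, 87]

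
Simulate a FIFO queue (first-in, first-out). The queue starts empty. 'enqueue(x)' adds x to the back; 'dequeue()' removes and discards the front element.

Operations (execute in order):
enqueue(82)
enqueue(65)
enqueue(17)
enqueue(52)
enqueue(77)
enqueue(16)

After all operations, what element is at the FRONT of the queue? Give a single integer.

Answer: 82

Derivation:
enqueue(82): queue = [82]
enqueue(65): queue = [82, 65]
enqueue(17): queue = [82, 65, 17]
enqueue(52): queue = [82, 65, 17, 52]
enqueue(77): queue = [82, 65, 17, 52, 77]
enqueue(16): queue = [82, 65, 17, 52, 77, 16]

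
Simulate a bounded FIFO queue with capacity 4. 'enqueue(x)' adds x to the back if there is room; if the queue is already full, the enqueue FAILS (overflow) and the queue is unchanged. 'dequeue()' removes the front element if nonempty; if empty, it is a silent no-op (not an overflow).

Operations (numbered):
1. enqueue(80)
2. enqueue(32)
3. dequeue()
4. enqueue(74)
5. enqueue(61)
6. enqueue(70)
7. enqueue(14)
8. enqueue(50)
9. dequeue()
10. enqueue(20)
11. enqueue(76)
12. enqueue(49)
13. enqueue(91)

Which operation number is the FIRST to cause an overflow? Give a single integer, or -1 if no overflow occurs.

Answer: 7

Derivation:
1. enqueue(80): size=1
2. enqueue(32): size=2
3. dequeue(): size=1
4. enqueue(74): size=2
5. enqueue(61): size=3
6. enqueue(70): size=4
7. enqueue(14): size=4=cap → OVERFLOW (fail)
8. enqueue(50): size=4=cap → OVERFLOW (fail)
9. dequeue(): size=3
10. enqueue(20): size=4
11. enqueue(76): size=4=cap → OVERFLOW (fail)
12. enqueue(49): size=4=cap → OVERFLOW (fail)
13. enqueue(91): size=4=cap → OVERFLOW (fail)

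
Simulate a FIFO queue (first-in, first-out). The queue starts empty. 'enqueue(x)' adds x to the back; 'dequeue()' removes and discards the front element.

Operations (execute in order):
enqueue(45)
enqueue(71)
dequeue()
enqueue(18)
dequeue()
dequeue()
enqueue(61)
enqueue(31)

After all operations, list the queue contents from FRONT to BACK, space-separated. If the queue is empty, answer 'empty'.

enqueue(45): [45]
enqueue(71): [45, 71]
dequeue(): [71]
enqueue(18): [71, 18]
dequeue(): [18]
dequeue(): []
enqueue(61): [61]
enqueue(31): [61, 31]

Answer: 61 31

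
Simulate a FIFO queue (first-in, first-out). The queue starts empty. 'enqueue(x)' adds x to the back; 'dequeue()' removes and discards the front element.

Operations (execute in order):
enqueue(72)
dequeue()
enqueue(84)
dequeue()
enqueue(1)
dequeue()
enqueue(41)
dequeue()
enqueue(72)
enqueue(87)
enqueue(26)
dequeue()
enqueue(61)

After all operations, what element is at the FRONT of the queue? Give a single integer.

Answer: 87

Derivation:
enqueue(72): queue = [72]
dequeue(): queue = []
enqueue(84): queue = [84]
dequeue(): queue = []
enqueue(1): queue = [1]
dequeue(): queue = []
enqueue(41): queue = [41]
dequeue(): queue = []
enqueue(72): queue = [72]
enqueue(87): queue = [72, 87]
enqueue(26): queue = [72, 87, 26]
dequeue(): queue = [87, 26]
enqueue(61): queue = [87, 26, 61]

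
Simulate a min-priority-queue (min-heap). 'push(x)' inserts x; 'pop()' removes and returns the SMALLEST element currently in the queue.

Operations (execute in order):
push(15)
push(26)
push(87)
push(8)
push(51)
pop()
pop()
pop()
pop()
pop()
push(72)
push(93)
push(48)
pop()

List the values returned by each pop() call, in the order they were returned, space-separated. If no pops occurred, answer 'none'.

Answer: 8 15 26 51 87 48

Derivation:
push(15): heap contents = [15]
push(26): heap contents = [15, 26]
push(87): heap contents = [15, 26, 87]
push(8): heap contents = [8, 15, 26, 87]
push(51): heap contents = [8, 15, 26, 51, 87]
pop() → 8: heap contents = [15, 26, 51, 87]
pop() → 15: heap contents = [26, 51, 87]
pop() → 26: heap contents = [51, 87]
pop() → 51: heap contents = [87]
pop() → 87: heap contents = []
push(72): heap contents = [72]
push(93): heap contents = [72, 93]
push(48): heap contents = [48, 72, 93]
pop() → 48: heap contents = [72, 93]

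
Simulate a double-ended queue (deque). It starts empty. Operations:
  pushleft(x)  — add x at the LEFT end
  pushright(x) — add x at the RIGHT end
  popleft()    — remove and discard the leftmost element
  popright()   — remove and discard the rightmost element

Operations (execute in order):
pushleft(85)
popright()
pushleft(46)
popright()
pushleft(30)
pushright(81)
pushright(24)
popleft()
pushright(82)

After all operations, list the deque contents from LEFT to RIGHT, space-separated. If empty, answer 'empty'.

Answer: 81 24 82

Derivation:
pushleft(85): [85]
popright(): []
pushleft(46): [46]
popright(): []
pushleft(30): [30]
pushright(81): [30, 81]
pushright(24): [30, 81, 24]
popleft(): [81, 24]
pushright(82): [81, 24, 82]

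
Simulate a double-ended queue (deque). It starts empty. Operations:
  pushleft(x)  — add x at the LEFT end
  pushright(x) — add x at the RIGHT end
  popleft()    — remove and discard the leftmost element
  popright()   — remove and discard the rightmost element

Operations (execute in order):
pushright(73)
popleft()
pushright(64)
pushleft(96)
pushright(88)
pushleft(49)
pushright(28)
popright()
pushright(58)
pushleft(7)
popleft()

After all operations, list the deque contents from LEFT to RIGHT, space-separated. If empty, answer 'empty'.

pushright(73): [73]
popleft(): []
pushright(64): [64]
pushleft(96): [96, 64]
pushright(88): [96, 64, 88]
pushleft(49): [49, 96, 64, 88]
pushright(28): [49, 96, 64, 88, 28]
popright(): [49, 96, 64, 88]
pushright(58): [49, 96, 64, 88, 58]
pushleft(7): [7, 49, 96, 64, 88, 58]
popleft(): [49, 96, 64, 88, 58]

Answer: 49 96 64 88 58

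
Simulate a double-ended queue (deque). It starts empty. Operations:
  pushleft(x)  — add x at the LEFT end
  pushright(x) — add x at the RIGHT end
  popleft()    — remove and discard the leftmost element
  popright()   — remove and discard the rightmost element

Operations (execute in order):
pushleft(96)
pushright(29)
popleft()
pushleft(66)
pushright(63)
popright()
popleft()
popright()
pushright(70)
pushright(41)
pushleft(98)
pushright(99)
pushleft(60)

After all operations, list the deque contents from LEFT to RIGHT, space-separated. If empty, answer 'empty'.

Answer: 60 98 70 41 99

Derivation:
pushleft(96): [96]
pushright(29): [96, 29]
popleft(): [29]
pushleft(66): [66, 29]
pushright(63): [66, 29, 63]
popright(): [66, 29]
popleft(): [29]
popright(): []
pushright(70): [70]
pushright(41): [70, 41]
pushleft(98): [98, 70, 41]
pushright(99): [98, 70, 41, 99]
pushleft(60): [60, 98, 70, 41, 99]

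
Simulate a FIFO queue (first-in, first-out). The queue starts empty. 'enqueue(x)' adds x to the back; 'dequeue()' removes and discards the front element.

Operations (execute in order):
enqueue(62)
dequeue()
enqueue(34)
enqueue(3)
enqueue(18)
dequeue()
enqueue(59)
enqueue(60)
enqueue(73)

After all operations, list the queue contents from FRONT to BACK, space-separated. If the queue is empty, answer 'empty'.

Answer: 3 18 59 60 73

Derivation:
enqueue(62): [62]
dequeue(): []
enqueue(34): [34]
enqueue(3): [34, 3]
enqueue(18): [34, 3, 18]
dequeue(): [3, 18]
enqueue(59): [3, 18, 59]
enqueue(60): [3, 18, 59, 60]
enqueue(73): [3, 18, 59, 60, 73]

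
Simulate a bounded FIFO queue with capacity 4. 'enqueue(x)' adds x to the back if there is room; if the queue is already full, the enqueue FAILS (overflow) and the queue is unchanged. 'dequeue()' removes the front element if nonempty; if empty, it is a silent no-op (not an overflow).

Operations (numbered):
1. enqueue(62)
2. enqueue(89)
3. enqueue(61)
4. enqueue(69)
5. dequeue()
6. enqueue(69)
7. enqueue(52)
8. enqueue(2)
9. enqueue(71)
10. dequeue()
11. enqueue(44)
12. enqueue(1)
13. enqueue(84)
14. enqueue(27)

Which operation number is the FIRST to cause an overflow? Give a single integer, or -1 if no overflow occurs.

Answer: 7

Derivation:
1. enqueue(62): size=1
2. enqueue(89): size=2
3. enqueue(61): size=3
4. enqueue(69): size=4
5. dequeue(): size=3
6. enqueue(69): size=4
7. enqueue(52): size=4=cap → OVERFLOW (fail)
8. enqueue(2): size=4=cap → OVERFLOW (fail)
9. enqueue(71): size=4=cap → OVERFLOW (fail)
10. dequeue(): size=3
11. enqueue(44): size=4
12. enqueue(1): size=4=cap → OVERFLOW (fail)
13. enqueue(84): size=4=cap → OVERFLOW (fail)
14. enqueue(27): size=4=cap → OVERFLOW (fail)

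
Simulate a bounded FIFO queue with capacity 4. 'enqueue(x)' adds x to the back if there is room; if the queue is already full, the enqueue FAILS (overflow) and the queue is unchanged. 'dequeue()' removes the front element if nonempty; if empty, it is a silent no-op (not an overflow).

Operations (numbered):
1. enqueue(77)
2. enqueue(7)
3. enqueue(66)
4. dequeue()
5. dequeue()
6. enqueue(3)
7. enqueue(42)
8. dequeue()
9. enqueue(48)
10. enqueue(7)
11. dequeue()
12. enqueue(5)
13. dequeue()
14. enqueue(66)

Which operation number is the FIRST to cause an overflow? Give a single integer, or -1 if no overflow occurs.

Answer: -1

Derivation:
1. enqueue(77): size=1
2. enqueue(7): size=2
3. enqueue(66): size=3
4. dequeue(): size=2
5. dequeue(): size=1
6. enqueue(3): size=2
7. enqueue(42): size=3
8. dequeue(): size=2
9. enqueue(48): size=3
10. enqueue(7): size=4
11. dequeue(): size=3
12. enqueue(5): size=4
13. dequeue(): size=3
14. enqueue(66): size=4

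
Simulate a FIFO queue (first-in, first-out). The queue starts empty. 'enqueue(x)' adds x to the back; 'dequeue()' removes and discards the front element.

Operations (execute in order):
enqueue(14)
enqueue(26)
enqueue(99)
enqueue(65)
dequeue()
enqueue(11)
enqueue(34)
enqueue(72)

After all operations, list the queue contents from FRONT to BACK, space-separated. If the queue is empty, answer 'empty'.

Answer: 26 99 65 11 34 72

Derivation:
enqueue(14): [14]
enqueue(26): [14, 26]
enqueue(99): [14, 26, 99]
enqueue(65): [14, 26, 99, 65]
dequeue(): [26, 99, 65]
enqueue(11): [26, 99, 65, 11]
enqueue(34): [26, 99, 65, 11, 34]
enqueue(72): [26, 99, 65, 11, 34, 72]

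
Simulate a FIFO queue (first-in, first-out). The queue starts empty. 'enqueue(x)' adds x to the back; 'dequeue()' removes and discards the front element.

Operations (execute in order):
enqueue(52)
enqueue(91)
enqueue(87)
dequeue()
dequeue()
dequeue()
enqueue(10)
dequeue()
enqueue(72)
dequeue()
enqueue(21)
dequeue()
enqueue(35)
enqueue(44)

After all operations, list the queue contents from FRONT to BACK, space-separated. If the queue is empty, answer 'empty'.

enqueue(52): [52]
enqueue(91): [52, 91]
enqueue(87): [52, 91, 87]
dequeue(): [91, 87]
dequeue(): [87]
dequeue(): []
enqueue(10): [10]
dequeue(): []
enqueue(72): [72]
dequeue(): []
enqueue(21): [21]
dequeue(): []
enqueue(35): [35]
enqueue(44): [35, 44]

Answer: 35 44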